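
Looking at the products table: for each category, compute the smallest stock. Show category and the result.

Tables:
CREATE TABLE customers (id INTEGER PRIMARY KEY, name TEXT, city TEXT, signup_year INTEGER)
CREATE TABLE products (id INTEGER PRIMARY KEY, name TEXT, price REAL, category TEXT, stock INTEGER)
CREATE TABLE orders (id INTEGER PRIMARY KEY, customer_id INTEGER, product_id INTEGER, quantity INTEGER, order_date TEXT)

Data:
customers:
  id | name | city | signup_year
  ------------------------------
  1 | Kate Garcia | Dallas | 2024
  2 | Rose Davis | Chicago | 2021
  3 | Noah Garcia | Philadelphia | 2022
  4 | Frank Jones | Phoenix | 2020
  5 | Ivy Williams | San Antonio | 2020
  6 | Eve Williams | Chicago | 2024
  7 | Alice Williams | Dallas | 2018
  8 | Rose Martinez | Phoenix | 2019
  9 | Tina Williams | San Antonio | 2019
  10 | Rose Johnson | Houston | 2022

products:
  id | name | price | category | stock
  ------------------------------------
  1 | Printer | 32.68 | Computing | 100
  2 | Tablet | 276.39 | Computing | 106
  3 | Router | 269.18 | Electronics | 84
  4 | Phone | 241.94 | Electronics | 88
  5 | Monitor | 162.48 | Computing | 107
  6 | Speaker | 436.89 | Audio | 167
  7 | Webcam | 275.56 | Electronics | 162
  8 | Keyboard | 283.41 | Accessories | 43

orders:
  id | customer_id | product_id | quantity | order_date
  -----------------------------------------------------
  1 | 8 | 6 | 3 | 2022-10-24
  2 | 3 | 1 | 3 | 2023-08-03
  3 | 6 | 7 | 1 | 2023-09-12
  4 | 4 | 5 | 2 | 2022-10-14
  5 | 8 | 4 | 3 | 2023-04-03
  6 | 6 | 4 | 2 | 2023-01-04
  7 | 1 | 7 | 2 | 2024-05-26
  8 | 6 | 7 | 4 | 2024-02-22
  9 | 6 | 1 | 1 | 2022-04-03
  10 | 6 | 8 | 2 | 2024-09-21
SELECT category, MIN(stock) AS min_stock FROM products GROUP BY category

Execution result:
category | min_stock
Accessories | 43
Audio | 167
Computing | 100
Electronics | 84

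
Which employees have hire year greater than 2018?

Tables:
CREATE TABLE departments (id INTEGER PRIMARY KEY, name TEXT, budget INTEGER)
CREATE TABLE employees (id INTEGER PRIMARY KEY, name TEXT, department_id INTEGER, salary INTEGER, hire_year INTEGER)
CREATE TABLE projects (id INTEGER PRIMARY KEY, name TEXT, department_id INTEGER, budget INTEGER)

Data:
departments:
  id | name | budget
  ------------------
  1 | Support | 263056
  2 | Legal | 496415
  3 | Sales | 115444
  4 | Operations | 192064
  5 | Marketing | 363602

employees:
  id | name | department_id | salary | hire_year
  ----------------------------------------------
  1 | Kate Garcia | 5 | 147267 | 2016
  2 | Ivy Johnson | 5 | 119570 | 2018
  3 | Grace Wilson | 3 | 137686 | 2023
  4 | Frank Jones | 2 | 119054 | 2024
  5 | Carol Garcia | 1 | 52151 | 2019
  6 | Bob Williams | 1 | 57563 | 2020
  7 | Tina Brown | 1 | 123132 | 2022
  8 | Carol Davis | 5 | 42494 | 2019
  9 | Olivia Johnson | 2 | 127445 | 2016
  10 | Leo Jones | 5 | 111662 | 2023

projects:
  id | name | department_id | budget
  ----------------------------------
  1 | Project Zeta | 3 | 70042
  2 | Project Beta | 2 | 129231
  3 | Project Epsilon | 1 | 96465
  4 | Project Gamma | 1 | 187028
SELECT name, hire_year FROM employees WHERE hire_year > 2018

Execution result:
name | hire_year
Grace Wilson | 2023
Frank Jones | 2024
Carol Garcia | 2019
Bob Williams | 2020
Tina Brown | 2022
Carol Davis | 2019
Leo Jones | 2023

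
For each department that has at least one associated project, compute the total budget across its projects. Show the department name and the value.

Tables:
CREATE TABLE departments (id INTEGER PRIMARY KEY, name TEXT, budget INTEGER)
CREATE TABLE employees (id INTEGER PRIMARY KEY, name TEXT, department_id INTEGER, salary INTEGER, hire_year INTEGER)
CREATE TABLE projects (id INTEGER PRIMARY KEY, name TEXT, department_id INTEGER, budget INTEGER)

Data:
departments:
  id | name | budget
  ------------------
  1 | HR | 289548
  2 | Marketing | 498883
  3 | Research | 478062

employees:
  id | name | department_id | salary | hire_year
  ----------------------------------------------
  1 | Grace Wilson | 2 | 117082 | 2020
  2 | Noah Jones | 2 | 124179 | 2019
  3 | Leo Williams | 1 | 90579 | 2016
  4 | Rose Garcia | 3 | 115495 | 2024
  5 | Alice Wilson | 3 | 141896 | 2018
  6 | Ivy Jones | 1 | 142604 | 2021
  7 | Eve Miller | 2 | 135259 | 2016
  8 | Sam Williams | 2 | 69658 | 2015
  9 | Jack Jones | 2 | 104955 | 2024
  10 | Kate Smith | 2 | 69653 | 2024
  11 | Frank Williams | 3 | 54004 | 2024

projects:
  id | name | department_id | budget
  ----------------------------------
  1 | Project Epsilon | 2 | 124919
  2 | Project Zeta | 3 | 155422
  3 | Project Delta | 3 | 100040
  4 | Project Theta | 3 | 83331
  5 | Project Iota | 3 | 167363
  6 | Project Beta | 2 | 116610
SELECT p.name, SUM(c.budget) AS sum_budget FROM projects c JOIN departments p ON c.department_id = p.id GROUP BY p.id, p.name

Execution result:
name | sum_budget
Marketing | 241529
Research | 506156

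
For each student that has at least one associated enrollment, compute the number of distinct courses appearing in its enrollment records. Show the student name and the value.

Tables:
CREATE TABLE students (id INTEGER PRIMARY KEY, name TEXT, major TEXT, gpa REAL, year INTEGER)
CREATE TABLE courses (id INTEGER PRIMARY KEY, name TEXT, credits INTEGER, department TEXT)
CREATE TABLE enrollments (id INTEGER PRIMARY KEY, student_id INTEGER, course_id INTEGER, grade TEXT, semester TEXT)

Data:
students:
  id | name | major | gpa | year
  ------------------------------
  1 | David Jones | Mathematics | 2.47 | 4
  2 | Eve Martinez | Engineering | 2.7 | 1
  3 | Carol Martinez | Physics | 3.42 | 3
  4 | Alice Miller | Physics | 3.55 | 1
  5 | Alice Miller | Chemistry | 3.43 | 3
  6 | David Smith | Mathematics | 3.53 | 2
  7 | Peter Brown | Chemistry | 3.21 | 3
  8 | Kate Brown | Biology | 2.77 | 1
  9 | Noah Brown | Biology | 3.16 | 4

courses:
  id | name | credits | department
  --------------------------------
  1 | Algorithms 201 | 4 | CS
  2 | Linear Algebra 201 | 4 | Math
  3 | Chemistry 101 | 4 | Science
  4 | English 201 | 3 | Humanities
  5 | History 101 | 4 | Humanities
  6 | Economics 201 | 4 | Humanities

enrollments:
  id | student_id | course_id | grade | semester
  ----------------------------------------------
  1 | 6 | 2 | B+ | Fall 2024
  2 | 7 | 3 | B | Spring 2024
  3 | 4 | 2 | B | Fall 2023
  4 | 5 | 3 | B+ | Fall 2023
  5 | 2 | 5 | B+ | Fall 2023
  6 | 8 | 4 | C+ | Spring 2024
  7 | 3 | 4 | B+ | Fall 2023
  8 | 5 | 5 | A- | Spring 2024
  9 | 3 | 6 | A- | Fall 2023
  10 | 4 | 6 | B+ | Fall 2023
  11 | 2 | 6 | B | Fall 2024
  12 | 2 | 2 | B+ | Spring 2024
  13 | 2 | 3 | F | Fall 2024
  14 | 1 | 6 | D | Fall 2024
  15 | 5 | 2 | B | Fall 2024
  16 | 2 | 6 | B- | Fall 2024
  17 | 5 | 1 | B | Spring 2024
SELECT p.name, COUNT(DISTINCT c.course_id) AS distinct_course_count FROM enrollments c JOIN students p ON c.student_id = p.id GROUP BY p.id, p.name

Execution result:
name | distinct_course_count
David Jones | 1
Eve Martinez | 4
Carol Martinez | 2
Alice Miller | 2
Alice Miller | 4
David Smith | 1
Peter Brown | 1
Kate Brown | 1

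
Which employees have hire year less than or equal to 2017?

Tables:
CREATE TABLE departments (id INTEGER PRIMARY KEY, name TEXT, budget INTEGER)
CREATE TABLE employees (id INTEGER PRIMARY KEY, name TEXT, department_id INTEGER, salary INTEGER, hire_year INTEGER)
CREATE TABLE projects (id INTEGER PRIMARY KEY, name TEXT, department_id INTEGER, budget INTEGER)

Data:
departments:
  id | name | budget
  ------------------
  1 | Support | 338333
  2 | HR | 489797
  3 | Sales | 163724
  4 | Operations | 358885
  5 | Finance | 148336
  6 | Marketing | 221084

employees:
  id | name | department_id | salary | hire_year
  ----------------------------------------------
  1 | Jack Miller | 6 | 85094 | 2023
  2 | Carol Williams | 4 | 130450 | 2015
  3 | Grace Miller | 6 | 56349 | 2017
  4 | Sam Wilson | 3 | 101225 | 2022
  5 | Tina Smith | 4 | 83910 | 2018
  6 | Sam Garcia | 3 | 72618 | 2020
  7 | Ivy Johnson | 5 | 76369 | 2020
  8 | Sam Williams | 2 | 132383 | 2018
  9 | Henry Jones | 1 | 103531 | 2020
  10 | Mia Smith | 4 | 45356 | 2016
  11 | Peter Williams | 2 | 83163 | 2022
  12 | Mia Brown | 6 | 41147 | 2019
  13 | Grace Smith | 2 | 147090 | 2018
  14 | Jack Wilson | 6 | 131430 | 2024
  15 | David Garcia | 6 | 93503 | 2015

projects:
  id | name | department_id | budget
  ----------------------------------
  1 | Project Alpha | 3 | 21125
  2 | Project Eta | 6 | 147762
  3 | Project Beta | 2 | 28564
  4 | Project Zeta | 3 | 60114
SELECT name, hire_year FROM employees WHERE hire_year <= 2017

Execution result:
name | hire_year
Carol Williams | 2015
Grace Miller | 2017
Mia Smith | 2016
David Garcia | 2015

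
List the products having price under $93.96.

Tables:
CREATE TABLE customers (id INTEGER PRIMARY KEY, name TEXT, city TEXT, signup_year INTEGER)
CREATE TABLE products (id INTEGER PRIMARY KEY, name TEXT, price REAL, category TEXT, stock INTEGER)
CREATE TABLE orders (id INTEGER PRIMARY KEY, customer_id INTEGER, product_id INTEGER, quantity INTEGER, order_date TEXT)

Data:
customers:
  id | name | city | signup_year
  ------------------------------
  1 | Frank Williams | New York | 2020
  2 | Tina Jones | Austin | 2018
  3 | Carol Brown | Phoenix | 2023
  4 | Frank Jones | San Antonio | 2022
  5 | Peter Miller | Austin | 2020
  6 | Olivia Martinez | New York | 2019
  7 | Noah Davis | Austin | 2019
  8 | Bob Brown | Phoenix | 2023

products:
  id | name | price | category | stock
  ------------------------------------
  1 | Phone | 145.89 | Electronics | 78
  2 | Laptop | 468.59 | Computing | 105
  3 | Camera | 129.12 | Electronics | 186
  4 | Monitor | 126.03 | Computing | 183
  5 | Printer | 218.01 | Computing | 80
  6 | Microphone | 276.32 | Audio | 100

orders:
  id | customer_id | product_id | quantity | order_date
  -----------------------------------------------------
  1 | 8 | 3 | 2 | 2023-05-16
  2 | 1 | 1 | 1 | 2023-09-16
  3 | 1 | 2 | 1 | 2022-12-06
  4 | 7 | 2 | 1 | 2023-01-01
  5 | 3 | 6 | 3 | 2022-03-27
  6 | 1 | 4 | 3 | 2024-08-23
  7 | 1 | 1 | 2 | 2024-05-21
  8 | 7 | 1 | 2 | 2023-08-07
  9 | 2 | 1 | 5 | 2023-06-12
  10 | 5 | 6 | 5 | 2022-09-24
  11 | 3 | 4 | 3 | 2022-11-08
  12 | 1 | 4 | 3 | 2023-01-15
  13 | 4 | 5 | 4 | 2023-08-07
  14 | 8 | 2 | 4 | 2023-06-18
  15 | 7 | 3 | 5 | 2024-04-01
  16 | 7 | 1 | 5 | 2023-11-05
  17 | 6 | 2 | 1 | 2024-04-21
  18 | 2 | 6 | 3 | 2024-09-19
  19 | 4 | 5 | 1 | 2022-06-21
SELECT name, price FROM products WHERE price < 93.96

Execution result:
(no rows)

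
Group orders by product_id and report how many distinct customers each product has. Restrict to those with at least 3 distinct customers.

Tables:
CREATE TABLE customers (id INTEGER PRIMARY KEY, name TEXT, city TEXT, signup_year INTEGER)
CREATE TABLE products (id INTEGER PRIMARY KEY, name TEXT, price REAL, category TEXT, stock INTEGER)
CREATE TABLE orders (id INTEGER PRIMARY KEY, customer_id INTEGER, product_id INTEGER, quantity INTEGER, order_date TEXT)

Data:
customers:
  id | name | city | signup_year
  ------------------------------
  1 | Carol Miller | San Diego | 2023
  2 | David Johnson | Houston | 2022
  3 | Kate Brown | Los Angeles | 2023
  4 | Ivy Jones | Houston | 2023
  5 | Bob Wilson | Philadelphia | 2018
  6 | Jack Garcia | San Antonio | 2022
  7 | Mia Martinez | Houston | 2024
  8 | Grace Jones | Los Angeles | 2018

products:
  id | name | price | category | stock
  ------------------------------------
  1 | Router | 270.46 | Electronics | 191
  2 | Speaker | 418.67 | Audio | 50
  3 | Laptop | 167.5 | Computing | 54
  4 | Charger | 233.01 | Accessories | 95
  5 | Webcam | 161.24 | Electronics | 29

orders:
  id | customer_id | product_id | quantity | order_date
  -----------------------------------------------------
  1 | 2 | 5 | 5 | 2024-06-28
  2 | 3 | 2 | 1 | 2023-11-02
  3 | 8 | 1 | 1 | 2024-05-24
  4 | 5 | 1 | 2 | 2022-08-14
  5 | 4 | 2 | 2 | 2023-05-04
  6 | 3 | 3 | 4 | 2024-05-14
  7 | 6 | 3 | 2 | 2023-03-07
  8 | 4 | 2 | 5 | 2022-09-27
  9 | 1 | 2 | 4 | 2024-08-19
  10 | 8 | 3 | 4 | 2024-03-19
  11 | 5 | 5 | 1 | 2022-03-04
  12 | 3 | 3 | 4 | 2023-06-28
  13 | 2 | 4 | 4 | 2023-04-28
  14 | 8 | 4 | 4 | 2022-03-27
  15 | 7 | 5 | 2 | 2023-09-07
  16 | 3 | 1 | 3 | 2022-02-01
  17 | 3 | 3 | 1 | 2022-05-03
SELECT product_id, COUNT(DISTINCT customer_id) AS distinct_customer_count FROM orders GROUP BY product_id HAVING COUNT(DISTINCT customer_id) >= 3

Execution result:
product_id | distinct_customer_count
1 | 3
2 | 3
3 | 3
5 | 3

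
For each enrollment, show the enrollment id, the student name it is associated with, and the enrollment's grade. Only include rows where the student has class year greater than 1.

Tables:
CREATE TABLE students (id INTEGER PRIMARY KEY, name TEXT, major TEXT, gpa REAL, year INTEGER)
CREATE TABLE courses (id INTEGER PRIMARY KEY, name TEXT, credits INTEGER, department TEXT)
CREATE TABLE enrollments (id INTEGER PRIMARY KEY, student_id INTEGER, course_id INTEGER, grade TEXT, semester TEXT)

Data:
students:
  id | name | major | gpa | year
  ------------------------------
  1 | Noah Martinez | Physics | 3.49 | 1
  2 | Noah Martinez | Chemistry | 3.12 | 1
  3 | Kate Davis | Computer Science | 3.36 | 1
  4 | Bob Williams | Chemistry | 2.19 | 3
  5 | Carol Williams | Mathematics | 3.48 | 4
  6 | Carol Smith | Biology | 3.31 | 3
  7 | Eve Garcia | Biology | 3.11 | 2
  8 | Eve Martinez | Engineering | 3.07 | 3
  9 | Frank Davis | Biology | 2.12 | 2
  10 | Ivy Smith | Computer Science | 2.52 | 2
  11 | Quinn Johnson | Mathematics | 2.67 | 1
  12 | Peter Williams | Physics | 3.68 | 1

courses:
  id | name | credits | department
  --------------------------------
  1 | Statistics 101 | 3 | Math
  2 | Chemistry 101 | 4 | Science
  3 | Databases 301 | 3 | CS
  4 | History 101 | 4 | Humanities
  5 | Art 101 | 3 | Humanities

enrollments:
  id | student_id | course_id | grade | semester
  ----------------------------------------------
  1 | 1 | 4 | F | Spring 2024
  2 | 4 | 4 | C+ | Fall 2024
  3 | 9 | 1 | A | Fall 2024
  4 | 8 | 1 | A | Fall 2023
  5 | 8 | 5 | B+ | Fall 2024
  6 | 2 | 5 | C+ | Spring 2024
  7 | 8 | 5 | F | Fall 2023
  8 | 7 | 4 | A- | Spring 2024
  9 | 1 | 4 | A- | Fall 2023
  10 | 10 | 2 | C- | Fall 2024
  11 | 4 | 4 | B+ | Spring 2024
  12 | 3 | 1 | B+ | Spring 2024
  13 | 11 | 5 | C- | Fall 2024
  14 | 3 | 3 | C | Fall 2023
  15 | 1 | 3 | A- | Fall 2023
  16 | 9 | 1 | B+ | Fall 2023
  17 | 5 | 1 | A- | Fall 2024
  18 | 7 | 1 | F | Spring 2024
SELECT c.id, p.name AS student, c.grade FROM enrollments c JOIN students p ON c.student_id = p.id WHERE p.year > 1

Execution result:
id | student | grade
2 | Bob Williams | C+
3 | Frank Davis | A
4 | Eve Martinez | A
5 | Eve Martinez | B+
7 | Eve Martinez | F
8 | Eve Garcia | A-
10 | Ivy Smith | C-
11 | Bob Williams | B+
16 | Frank Davis | B+
17 | Carol Williams | A-
18 | Eve Garcia | F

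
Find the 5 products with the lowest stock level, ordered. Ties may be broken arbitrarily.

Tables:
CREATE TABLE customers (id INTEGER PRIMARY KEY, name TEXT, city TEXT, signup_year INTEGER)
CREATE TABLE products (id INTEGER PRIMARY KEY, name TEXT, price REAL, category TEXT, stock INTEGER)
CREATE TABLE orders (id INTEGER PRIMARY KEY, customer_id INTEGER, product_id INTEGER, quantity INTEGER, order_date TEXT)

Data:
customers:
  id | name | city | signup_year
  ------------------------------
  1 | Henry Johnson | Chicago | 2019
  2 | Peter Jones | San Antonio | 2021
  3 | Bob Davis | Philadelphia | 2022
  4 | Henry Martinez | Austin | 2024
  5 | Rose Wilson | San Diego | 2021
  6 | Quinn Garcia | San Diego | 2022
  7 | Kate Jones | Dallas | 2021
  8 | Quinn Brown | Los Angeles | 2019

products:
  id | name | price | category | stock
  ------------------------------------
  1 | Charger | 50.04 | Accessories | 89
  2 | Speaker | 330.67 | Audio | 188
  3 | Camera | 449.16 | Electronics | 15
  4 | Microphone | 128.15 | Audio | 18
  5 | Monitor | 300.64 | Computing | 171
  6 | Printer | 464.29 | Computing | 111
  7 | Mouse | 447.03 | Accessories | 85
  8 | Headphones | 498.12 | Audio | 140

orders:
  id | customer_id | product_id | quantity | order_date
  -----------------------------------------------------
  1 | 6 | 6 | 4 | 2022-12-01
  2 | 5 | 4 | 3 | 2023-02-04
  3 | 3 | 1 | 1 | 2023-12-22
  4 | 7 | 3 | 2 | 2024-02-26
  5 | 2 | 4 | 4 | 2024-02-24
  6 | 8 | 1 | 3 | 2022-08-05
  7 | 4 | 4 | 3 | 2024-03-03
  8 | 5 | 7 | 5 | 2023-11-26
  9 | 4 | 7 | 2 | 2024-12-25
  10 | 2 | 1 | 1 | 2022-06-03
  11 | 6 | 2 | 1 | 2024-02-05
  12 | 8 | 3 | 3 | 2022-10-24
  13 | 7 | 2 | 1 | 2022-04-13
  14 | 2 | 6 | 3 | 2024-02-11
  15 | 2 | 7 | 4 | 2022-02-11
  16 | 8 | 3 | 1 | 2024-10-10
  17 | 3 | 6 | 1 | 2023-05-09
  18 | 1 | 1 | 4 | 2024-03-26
SELECT name, stock FROM products ORDER BY stock ASC LIMIT 5

Execution result:
name | stock
Camera | 15
Microphone | 18
Mouse | 85
Charger | 89
Printer | 111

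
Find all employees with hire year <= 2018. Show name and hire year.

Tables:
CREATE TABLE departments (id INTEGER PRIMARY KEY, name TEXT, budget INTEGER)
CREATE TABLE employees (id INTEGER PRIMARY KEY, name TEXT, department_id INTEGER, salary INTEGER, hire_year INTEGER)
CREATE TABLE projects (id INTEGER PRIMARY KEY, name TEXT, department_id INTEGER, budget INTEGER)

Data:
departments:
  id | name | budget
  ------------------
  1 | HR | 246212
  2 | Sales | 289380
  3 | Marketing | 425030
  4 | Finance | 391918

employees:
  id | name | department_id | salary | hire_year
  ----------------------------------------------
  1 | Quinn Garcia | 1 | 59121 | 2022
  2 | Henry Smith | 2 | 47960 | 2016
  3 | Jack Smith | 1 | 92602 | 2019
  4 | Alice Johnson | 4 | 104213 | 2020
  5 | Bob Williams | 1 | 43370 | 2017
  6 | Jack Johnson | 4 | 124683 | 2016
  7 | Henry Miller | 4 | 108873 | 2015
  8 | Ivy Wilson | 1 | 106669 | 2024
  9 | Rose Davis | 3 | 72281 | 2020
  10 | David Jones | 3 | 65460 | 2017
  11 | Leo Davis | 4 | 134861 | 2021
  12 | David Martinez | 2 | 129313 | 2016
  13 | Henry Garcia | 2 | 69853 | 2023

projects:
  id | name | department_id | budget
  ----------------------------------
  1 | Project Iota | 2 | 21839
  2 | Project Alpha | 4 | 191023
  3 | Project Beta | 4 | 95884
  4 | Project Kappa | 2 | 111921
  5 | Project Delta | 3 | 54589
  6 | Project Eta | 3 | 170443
SELECT name, hire_year FROM employees WHERE hire_year <= 2018

Execution result:
name | hire_year
Henry Smith | 2016
Bob Williams | 2017
Jack Johnson | 2016
Henry Miller | 2015
David Jones | 2017
David Martinez | 2016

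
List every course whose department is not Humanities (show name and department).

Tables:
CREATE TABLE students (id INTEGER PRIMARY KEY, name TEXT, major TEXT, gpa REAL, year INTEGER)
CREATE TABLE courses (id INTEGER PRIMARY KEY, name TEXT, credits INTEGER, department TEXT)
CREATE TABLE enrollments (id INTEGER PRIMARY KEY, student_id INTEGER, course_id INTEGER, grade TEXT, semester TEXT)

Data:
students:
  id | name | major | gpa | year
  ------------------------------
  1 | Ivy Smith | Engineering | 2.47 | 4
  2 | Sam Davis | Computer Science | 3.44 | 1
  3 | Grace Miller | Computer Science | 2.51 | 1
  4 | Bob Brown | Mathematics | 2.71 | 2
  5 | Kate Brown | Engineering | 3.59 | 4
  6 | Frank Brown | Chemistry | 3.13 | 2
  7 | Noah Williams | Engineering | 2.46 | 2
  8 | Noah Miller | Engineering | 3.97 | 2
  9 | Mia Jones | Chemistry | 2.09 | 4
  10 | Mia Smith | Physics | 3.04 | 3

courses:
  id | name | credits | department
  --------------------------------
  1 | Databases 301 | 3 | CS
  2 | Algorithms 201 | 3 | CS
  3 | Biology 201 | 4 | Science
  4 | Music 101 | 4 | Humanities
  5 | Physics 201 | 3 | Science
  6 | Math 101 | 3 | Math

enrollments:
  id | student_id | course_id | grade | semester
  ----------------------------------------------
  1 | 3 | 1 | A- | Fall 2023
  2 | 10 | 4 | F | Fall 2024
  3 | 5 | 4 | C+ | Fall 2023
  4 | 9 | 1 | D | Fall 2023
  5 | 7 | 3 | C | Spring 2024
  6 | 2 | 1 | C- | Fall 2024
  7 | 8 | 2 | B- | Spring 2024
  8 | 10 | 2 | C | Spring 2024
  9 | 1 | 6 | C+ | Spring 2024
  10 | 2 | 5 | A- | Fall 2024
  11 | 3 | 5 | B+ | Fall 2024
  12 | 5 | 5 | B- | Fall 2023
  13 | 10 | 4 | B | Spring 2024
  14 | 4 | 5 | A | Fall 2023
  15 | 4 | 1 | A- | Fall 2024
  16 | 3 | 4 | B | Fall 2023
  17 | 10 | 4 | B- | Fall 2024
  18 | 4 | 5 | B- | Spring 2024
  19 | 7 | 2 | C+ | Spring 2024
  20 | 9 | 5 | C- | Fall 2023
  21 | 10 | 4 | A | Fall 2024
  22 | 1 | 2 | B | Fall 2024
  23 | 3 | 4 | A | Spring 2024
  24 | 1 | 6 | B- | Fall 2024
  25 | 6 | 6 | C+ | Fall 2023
SELECT name, department FROM courses WHERE department <> 'Humanities'

Execution result:
name | department
Databases 301 | CS
Algorithms 201 | CS
Biology 201 | Science
Physics 201 | Science
Math 101 | Math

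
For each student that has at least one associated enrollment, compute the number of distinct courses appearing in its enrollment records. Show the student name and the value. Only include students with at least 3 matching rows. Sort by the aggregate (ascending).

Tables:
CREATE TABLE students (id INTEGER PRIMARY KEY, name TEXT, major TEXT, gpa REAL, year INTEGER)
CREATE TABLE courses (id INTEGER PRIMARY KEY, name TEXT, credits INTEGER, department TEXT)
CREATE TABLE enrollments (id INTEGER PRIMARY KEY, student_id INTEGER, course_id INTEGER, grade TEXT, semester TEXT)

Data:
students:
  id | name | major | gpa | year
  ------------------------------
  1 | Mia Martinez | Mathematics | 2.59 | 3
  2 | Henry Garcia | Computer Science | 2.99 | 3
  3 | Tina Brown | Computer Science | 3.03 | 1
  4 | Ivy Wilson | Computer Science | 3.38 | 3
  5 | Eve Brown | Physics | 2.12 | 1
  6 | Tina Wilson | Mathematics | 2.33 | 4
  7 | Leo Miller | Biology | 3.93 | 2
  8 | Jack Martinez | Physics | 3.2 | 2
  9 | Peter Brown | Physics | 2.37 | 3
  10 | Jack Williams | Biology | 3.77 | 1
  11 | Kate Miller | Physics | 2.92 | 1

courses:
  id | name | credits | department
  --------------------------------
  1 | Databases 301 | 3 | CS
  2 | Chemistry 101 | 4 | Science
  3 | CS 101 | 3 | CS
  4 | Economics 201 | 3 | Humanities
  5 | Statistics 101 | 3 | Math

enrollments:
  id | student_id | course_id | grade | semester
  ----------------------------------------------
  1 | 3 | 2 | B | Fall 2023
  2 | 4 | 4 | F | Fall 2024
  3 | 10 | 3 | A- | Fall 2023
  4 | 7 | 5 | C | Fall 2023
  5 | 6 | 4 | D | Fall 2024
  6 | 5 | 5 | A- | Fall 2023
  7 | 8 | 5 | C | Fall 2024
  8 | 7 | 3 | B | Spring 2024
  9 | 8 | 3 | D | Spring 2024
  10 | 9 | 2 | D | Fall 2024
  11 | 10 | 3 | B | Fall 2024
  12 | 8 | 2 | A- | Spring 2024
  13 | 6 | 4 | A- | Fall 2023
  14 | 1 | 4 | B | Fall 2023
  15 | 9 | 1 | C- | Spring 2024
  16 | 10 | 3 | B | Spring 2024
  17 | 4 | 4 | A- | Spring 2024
SELECT p.name, COUNT(DISTINCT c.course_id) AS distinct_course_count FROM enrollments c JOIN students p ON c.student_id = p.id GROUP BY p.id, p.name HAVING COUNT(*) >= 3 ORDER BY distinct_course_count ASC

Execution result:
name | distinct_course_count
Jack Williams | 1
Jack Martinez | 3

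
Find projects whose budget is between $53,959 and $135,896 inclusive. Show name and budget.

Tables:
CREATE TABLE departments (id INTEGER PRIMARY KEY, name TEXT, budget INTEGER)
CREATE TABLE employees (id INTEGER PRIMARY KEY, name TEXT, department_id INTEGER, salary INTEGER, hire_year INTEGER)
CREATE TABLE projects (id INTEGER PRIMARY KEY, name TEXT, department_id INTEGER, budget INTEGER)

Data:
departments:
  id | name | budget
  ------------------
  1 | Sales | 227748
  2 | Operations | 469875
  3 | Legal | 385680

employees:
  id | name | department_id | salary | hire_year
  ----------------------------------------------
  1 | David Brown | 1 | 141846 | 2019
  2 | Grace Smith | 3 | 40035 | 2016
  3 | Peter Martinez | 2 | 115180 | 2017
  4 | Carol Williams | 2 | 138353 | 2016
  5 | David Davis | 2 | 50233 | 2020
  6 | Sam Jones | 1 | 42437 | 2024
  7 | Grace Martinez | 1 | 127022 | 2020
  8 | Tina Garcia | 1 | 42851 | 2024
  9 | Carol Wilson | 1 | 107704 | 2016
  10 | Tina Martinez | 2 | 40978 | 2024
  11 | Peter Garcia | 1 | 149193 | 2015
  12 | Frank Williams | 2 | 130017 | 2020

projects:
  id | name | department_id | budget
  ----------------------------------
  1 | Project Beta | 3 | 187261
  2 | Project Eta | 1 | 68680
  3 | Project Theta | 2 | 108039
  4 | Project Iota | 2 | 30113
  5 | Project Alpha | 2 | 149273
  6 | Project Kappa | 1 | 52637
SELECT name, budget FROM projects WHERE budget BETWEEN 53959 AND 135896

Execution result:
name | budget
Project Eta | 68680
Project Theta | 108039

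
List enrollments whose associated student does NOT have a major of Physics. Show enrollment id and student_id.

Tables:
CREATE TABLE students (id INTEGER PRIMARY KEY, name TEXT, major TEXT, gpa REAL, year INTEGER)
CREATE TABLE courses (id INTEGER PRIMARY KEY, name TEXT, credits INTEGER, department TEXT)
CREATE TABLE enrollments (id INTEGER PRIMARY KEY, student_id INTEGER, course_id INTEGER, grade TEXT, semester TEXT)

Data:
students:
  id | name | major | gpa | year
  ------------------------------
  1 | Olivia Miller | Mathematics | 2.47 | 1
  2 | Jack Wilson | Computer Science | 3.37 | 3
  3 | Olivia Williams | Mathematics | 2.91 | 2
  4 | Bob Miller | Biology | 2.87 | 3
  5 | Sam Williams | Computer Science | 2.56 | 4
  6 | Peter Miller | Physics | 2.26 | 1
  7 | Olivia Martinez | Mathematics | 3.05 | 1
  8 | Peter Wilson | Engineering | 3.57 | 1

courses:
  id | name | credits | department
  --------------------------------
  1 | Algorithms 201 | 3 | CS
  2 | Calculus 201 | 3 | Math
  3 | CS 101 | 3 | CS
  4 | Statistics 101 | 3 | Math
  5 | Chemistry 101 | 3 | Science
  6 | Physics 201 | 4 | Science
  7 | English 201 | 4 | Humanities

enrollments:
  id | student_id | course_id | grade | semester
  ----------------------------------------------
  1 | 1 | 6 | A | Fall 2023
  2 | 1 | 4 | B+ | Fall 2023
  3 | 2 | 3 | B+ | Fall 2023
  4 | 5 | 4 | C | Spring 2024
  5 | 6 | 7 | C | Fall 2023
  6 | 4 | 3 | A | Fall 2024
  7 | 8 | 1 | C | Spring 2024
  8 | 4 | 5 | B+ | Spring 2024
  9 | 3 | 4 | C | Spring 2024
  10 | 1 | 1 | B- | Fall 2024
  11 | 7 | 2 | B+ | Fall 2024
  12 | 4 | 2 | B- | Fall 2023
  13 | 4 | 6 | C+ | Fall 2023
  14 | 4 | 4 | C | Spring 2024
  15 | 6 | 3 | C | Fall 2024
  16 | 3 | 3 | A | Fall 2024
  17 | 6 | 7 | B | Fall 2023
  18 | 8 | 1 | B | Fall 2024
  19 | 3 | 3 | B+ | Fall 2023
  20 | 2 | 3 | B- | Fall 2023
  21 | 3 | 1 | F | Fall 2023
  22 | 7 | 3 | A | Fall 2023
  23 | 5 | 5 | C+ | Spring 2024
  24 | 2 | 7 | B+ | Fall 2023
SELECT id, student_id FROM enrollments WHERE student_id NOT IN (SELECT id FROM students WHERE major = 'Physics')

Execution result:
id | student_id
1 | 1
2 | 1
3 | 2
4 | 5
6 | 4
7 | 8
8 | 4
9 | 3
10 | 1
11 | 7
12 | 4
13 | 4
14 | 4
16 | 3
18 | 8
19 | 3
20 | 2
21 | 3
22 | 7
23 | 5
24 | 2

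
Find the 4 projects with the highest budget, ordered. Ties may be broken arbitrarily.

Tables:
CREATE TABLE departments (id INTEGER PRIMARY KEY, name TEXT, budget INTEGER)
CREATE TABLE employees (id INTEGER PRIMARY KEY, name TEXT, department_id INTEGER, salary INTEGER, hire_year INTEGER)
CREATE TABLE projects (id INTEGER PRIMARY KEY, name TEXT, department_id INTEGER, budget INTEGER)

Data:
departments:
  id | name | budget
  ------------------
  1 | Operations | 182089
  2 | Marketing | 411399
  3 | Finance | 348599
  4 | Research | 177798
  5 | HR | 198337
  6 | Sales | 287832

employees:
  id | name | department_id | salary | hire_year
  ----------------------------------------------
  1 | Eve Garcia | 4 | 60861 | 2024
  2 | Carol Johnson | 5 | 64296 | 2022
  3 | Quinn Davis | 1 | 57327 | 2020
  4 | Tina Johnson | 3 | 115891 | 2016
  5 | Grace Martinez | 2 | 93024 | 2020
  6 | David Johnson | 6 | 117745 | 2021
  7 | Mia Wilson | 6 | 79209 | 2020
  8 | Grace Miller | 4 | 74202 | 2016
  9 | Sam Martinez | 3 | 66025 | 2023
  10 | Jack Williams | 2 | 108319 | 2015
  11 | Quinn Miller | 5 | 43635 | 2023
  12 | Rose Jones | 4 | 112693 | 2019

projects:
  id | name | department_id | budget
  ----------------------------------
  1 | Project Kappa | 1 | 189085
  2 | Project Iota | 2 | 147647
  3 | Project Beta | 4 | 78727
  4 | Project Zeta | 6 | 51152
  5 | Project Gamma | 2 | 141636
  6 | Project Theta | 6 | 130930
SELECT name, budget FROM projects ORDER BY budget DESC LIMIT 4

Execution result:
name | budget
Project Kappa | 189085
Project Iota | 147647
Project Gamma | 141636
Project Theta | 130930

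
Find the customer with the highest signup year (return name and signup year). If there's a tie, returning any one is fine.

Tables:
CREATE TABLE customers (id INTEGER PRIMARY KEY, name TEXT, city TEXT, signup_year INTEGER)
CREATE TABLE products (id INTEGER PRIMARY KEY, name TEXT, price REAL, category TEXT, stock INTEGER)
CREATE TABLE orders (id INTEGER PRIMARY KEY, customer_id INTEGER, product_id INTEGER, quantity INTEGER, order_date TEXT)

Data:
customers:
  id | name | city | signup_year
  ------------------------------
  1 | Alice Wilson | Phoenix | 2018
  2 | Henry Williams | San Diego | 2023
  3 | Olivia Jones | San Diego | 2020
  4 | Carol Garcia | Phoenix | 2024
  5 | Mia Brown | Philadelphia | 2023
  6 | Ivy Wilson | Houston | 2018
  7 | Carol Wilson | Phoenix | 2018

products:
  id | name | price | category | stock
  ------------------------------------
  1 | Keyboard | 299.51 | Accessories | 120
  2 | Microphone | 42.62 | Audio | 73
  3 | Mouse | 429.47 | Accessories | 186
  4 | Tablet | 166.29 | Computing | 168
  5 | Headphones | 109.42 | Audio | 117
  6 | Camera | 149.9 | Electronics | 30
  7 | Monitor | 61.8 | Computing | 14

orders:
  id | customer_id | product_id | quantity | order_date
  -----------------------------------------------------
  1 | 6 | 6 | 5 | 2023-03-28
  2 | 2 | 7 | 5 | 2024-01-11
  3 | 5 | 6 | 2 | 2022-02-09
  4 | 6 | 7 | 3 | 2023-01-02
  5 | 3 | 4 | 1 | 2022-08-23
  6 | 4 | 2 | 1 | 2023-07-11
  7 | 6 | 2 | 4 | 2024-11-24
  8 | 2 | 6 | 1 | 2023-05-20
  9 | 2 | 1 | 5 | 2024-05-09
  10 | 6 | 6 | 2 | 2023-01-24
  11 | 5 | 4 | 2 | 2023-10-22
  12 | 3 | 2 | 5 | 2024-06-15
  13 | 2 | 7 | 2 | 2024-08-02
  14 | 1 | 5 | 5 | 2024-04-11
SELECT name, signup_year FROM customers ORDER BY signup_year DESC LIMIT 1

Execution result:
name | signup_year
Carol Garcia | 2024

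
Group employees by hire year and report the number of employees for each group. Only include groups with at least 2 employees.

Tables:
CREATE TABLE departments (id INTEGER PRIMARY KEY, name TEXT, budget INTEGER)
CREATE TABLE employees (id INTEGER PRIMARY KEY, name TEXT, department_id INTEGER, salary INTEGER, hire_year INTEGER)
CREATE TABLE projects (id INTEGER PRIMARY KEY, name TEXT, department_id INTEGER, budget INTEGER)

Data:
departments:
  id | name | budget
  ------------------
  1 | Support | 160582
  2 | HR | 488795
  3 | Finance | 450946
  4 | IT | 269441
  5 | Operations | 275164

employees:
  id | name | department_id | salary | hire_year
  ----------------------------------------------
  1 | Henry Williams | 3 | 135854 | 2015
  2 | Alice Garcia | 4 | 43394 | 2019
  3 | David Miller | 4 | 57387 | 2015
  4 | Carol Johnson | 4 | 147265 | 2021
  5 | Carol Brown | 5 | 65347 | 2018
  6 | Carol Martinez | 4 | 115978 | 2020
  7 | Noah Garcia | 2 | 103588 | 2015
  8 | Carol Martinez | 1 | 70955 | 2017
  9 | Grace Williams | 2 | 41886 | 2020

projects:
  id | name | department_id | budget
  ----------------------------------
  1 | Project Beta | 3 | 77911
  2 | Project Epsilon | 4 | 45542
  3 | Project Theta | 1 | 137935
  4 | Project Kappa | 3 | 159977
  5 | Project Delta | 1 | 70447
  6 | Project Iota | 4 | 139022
SELECT hire_year, COUNT(*) AS n FROM employees GROUP BY hire_year HAVING COUNT(*) >= 2

Execution result:
hire_year | n
2015 | 3
2020 | 2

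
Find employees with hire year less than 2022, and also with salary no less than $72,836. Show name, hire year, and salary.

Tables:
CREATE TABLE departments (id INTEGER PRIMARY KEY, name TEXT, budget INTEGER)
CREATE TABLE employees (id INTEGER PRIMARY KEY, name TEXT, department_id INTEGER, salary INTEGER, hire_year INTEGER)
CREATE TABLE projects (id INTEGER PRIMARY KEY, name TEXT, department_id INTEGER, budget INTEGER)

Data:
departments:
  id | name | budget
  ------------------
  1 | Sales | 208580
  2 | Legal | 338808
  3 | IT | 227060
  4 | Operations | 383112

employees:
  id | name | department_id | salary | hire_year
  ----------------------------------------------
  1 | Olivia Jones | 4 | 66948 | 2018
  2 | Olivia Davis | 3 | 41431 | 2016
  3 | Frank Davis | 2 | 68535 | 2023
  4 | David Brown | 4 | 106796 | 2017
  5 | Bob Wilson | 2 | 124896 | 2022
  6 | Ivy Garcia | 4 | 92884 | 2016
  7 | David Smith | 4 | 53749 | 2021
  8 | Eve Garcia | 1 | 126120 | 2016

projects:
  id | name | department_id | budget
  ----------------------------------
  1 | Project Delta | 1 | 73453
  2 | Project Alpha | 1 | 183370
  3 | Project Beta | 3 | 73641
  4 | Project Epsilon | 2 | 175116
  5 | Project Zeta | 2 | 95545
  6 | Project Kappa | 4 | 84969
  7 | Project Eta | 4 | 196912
SELECT name, hire_year, salary FROM employees WHERE hire_year < 2022 AND salary >= 72836

Execution result:
name | hire_year | salary
David Brown | 2017 | 106796
Ivy Garcia | 2016 | 92884
Eve Garcia | 2016 | 126120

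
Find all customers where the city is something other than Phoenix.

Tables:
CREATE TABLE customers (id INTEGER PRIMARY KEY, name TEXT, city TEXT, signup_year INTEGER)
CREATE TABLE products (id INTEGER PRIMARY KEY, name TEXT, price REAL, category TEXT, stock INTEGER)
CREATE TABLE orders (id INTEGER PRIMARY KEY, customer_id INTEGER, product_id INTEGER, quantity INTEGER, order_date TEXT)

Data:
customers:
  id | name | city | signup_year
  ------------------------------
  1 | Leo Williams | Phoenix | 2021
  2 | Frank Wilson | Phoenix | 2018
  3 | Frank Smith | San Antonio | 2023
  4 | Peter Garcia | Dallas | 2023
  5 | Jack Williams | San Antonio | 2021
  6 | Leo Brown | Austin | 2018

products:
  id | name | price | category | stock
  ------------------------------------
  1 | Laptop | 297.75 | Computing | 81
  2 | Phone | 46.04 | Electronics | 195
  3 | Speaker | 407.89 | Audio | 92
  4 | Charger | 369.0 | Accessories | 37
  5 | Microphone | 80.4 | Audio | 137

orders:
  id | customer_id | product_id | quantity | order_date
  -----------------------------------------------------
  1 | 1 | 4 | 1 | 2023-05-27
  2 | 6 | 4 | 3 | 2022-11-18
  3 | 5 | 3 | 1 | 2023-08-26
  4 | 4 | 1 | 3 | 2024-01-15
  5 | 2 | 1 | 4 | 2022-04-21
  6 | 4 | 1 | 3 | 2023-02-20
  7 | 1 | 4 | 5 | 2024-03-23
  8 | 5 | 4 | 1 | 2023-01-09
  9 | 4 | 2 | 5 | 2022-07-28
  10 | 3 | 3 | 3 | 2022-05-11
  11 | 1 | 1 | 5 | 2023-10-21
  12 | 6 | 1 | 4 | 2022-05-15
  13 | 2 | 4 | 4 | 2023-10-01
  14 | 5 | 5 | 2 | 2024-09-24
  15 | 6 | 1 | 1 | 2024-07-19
SELECT name, city FROM customers WHERE city <> 'Phoenix'

Execution result:
name | city
Frank Smith | San Antonio
Peter Garcia | Dallas
Jack Williams | San Antonio
Leo Brown | Austin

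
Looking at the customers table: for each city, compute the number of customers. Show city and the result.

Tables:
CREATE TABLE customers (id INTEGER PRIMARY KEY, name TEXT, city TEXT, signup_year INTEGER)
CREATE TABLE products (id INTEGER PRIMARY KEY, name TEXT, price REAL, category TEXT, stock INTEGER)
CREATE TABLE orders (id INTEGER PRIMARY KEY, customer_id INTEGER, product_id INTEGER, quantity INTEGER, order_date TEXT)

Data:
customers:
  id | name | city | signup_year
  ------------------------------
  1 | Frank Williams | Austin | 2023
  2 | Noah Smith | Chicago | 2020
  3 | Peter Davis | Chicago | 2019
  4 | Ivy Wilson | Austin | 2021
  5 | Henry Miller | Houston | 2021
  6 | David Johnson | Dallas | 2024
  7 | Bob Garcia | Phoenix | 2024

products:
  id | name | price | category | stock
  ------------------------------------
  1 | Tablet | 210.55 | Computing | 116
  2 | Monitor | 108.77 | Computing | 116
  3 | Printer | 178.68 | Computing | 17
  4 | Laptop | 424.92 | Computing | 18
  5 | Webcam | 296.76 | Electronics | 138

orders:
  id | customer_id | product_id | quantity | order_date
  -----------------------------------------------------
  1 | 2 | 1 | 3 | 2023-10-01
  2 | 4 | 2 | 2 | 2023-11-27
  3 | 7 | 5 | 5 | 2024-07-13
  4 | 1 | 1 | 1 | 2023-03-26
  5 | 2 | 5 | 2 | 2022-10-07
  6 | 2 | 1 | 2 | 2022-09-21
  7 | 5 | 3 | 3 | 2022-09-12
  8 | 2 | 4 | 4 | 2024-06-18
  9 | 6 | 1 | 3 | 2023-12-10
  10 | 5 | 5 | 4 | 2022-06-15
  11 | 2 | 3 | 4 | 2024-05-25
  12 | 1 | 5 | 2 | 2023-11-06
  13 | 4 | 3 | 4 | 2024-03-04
SELECT city, COUNT(*) AS n FROM customers GROUP BY city

Execution result:
city | n
Austin | 2
Chicago | 2
Dallas | 1
Houston | 1
Phoenix | 1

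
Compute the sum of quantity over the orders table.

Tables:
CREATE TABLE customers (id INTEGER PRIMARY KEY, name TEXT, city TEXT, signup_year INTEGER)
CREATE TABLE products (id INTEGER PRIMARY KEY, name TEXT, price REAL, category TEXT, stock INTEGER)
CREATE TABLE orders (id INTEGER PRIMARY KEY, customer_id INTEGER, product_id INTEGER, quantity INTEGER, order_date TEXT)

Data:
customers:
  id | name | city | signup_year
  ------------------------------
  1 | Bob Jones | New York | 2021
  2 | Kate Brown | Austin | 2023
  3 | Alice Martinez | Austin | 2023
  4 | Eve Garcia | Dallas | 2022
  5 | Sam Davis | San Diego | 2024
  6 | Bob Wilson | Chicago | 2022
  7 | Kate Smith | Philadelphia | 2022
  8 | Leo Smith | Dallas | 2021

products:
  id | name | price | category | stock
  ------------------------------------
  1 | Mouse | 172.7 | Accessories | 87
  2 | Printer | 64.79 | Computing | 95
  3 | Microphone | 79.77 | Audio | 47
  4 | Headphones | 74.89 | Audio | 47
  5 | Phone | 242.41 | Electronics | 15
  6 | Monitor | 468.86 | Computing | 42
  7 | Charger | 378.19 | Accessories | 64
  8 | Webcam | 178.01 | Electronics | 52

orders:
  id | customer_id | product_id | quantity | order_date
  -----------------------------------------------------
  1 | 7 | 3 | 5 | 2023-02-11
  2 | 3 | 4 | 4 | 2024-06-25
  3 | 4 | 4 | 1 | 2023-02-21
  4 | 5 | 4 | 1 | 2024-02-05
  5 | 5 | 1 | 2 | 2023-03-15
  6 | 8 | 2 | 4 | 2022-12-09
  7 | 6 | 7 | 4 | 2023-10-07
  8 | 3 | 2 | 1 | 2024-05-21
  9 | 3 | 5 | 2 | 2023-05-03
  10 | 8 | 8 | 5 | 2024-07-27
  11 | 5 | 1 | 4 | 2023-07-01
SELECT SUM(quantity) FROM orders

Execution result:
33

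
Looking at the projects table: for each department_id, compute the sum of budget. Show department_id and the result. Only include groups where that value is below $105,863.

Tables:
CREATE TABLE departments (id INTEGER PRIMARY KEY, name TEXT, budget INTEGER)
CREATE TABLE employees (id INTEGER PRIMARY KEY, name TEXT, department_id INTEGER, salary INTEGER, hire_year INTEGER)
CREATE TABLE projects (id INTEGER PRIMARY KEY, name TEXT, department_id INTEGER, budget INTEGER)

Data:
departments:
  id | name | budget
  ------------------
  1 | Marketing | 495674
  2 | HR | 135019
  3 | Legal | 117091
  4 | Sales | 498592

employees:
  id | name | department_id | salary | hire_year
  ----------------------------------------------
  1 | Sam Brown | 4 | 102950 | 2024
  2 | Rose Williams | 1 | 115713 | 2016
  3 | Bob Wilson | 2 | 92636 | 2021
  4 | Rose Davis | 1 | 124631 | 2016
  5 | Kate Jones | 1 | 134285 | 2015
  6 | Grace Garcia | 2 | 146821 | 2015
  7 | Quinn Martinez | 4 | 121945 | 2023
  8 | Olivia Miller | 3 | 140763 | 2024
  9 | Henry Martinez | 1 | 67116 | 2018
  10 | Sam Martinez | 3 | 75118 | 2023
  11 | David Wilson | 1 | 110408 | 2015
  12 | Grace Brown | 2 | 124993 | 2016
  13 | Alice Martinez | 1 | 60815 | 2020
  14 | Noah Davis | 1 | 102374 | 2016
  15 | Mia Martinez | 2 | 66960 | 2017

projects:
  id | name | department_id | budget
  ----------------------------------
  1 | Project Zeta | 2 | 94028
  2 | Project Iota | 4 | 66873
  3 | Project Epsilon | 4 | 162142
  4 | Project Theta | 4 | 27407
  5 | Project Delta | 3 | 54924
SELECT department_id, SUM(budget) AS sum_budget FROM projects GROUP BY department_id HAVING SUM(budget) < 105863

Execution result:
department_id | sum_budget
2 | 94028
3 | 54924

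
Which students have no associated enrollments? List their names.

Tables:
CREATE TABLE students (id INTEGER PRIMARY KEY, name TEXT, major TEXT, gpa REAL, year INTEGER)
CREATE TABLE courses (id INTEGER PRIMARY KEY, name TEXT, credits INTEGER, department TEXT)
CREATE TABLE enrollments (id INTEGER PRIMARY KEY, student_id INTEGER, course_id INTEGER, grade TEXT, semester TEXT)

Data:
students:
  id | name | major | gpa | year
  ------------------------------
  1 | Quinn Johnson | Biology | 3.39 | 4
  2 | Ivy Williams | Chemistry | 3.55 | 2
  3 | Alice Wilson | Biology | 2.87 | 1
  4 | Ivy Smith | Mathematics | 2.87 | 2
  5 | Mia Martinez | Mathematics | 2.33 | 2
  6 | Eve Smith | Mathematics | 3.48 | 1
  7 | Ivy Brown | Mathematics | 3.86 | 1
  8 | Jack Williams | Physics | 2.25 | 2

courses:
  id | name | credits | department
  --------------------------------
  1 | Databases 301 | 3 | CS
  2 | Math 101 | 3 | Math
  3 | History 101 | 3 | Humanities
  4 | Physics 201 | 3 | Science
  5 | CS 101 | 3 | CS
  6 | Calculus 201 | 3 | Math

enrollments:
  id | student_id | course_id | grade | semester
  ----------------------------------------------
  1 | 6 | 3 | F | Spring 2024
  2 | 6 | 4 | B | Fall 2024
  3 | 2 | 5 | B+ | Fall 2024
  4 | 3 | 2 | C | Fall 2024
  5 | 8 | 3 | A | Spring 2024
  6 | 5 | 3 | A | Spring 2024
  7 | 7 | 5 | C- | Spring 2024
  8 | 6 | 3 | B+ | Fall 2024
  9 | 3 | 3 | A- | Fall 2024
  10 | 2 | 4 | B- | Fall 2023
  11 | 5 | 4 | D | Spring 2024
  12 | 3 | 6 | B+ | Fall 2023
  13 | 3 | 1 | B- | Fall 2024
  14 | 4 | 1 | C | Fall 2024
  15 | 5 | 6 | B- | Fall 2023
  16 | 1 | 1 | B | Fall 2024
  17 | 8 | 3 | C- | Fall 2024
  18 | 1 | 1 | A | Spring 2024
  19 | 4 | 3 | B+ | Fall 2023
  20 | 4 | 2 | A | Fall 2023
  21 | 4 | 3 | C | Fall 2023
SELECT p.name FROM students p LEFT JOIN enrollments c ON c.student_id = p.id WHERE c.id IS NULL

Execution result:
(no rows)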